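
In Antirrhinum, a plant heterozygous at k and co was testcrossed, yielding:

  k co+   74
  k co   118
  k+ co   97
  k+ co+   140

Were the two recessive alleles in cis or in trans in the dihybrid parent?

cis

The two most frequent classes are k+ co+ (140) and k co (118); these are the parental (non-recombinant) types.
So the F1 carried k+ co+ on one chromosome and k co on the other — the recessive alleles are on the same chromosome (cis / coupling).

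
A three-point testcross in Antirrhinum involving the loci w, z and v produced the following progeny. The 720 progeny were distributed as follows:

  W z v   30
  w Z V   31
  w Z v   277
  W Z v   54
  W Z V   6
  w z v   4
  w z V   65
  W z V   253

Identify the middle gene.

z

The two most frequent reciprocal classes, w Z v and W z V, are the parental types, so the F1 was w Z v / W z V.
The two rarest classes, w z v and W Z V, are the double crossovers. Comparing them with the parentals, only the z allele has switched, so z is the middle locus and the order is v – z – w.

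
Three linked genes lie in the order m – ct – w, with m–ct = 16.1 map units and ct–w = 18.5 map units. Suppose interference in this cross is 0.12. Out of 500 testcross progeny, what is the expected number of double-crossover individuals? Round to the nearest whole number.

Map distances give recombination frequencies of 0.161 and 0.185 for the two intervals.
With interference 0.12 (so coincidence = 0.88), expected double-crossover frequency = 0.161 × 0.185 × 0.88 = 0.02621.
Expected number = 0.02621 × 500 = 13.11 ≈ 13.

13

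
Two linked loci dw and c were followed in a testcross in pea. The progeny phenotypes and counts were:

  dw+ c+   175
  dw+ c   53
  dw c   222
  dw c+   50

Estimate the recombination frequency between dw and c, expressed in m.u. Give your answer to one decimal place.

20.6 m.u.

The two most frequent classes, dw+ c+ (175) and dw c (222), are the parental types, so the F1 was dw+ c+ / dw c.
The recombinant classes are dw+ c and dw c+: 53 + 50 = 103.
Recombination frequency = 103/500 = 0.2060 ≈ 20.6%, i.e. 20.6 m.u.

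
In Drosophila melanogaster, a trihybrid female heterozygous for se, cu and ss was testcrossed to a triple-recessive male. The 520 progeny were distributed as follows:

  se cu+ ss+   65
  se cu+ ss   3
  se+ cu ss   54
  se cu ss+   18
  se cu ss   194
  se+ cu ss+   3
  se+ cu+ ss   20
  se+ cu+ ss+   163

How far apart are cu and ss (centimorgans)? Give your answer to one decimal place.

The two most frequent reciprocal classes, se+ cu+ ss+ and se cu ss, are the parental types, so the F1 was se+ cu+ ss+ / se cu ss.
The two rarest classes, se+ cu ss+ and se cu+ ss, are the double crossovers. Comparing them with the parentals, only the cu allele has switched, so cu is the middle locus and the order is ss – cu – se.
Crossovers in the ss–cu interval produce the single-crossover classes se+ cu+ ss and se cu ss+ (20 + 18 = 38) plus the double crossovers (6).
RF(ss–cu) = (38 + 6) / 520 = 44/520 = 0.0846 → 8.5 centimorgans.

8.5 centimorgans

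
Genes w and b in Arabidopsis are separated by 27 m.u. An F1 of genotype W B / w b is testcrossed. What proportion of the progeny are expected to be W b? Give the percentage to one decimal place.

A map distance of 27 m.u. corresponds to a recombination frequency of 0.270.
The F1 is W B / w b, so W b is a recombinant gamete class with expected frequency r/2 = 0.270/2 = 0.1350.
That is 0.1350 = 13.5% of the progeny.

13.5%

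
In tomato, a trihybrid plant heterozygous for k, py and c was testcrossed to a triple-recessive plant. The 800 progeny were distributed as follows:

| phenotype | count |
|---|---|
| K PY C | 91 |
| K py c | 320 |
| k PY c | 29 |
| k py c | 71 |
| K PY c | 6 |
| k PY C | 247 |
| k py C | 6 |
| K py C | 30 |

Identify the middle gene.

py

The two most frequent reciprocal classes, K py c and k PY C, are the parental types, so the F1 was K py c / k PY C.
The two rarest classes, K PY c and k py C, are the double crossovers. Comparing them with the parentals, only the py allele has switched, so py is the middle locus and the order is c – py – k.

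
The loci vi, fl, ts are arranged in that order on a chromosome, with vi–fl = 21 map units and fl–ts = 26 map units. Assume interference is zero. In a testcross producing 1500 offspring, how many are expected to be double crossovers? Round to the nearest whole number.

Map distances give recombination frequencies of 0.210 and 0.260 for the two intervals.
With no interference, expected double-crossover frequency = 0.210 × 0.260 = 0.05460.
Expected number = 0.05460 × 1500 = 81.90 ≈ 82.

82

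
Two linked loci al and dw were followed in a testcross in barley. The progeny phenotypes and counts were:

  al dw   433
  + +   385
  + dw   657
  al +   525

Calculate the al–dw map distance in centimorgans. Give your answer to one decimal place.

40.9 centimorgans

The two most frequent classes, + dw (657) and al + (525), are the parental types, so the F1 was + dw / al +.
The recombinant classes are + + and al dw: 385 + 433 = 818.
Recombination frequency = 818/2000 = 0.4090 ≈ 40.9%, i.e. 40.9 centimorgans.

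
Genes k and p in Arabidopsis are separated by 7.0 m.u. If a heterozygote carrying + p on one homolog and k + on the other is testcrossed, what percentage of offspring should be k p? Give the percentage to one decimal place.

3.5%

A map distance of 7.0 m.u. corresponds to a recombination frequency of 0.070.
The F1 is + p / k +, so k p is a recombinant gamete class with expected frequency r/2 = 0.070/2 = 0.0350.
That is 0.0350 = 3.5% of the progeny.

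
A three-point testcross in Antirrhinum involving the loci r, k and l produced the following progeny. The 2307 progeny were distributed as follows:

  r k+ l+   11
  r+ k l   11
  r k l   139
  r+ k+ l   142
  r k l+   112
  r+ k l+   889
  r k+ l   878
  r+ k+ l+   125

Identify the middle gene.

The two most frequent reciprocal classes, r+ k l+ and r k+ l, are the parental types, so the F1 was r+ k l+ / r k+ l.
The two rarest classes, r+ k l and r k+ l+, are the double crossovers. Comparing them with the parentals, only the l allele has switched, so l is the middle locus and the order is k – l – r.

l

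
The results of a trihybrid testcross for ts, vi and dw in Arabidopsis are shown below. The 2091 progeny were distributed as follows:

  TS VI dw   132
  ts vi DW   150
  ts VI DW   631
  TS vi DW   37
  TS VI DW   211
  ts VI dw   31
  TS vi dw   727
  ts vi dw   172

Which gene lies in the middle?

The two most frequent reciprocal classes, TS vi dw and ts VI DW, are the parental types, so the F1 was TS vi dw / ts VI DW.
The two rarest classes, TS vi DW and ts VI dw, are the double crossovers. Comparing them with the parentals, only the dw allele has switched, so dw is the middle locus and the order is ts – dw – vi.

dw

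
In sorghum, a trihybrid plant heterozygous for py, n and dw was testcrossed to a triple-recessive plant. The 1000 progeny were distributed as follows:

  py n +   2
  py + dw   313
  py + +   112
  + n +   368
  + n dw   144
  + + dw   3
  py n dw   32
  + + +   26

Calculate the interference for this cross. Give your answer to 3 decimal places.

0.696

The two most frequent reciprocal classes, py + dw and + n +, are the parental types, so the F1 was py + dw / + n +.
The two rarest classes, + + dw and py n +, are the double crossovers. Comparing them with the parentals, only the py allele has switched, so py is the middle locus and the order is n – py – dw.
n–py: (58 + 5)/1000 = 0.0630; py–dw: (256 + 5)/1000 = 0.2610.
Expected DCO frequency = 0.0630 × 0.2610 ≈ 0.01644; observed = 5/1000 ≈ 0.00500.
Coefficient of coincidence = 0.00500/0.01644 ≈ 0.304; interference = 1 − 0.304 = 0.696.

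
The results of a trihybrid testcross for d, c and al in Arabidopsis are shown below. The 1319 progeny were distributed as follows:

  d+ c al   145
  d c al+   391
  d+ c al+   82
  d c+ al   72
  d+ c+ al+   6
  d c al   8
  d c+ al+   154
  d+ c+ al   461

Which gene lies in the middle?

al

The two most frequent reciprocal classes, d+ c+ al and d c al+, are the parental types, so the F1 was d+ c+ al / d c al+.
The two rarest classes, d+ c+ al+ and d c al, are the double crossovers. Comparing them with the parentals, only the al allele has switched, so al is the middle locus and the order is d – al – c.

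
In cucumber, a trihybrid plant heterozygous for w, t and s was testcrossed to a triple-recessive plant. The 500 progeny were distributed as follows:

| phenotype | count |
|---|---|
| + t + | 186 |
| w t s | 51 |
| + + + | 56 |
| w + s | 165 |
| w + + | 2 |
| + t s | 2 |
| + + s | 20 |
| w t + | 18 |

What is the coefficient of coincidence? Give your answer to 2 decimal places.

The two most frequent reciprocal classes, + t + and w + s, are the parental types, so the F1 was + t + / w + s.
The two rarest classes, + t s and w + +, are the double crossovers. Comparing them with the parentals, only the s allele has switched, so s is the middle locus and the order is w – s – t.
w–s: (38 + 4)/500 = 0.0840; s–t: (107 + 4)/500 = 0.2220.
Expected DCO frequency = 0.0840 × 0.2220 ≈ 0.01865; observed = 4/500 ≈ 0.00800.
Coefficient of coincidence = 0.00800/0.01865 ≈ 0.43.

0.43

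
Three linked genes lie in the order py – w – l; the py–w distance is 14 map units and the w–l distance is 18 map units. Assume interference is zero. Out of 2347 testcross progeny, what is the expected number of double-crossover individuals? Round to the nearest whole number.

59

Map distances give recombination frequencies of 0.140 and 0.180 for the two intervals.
With no interference, expected double-crossover frequency = 0.140 × 0.180 = 0.02520.
Expected number = 0.02520 × 2347 = 59.14 ≈ 59.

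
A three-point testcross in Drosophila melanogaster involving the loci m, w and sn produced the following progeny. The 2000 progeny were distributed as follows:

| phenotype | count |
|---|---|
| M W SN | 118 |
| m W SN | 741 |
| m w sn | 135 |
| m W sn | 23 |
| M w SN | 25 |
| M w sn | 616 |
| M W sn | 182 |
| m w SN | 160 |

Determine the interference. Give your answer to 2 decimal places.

0.18

The two most frequent reciprocal classes, M w sn and m W SN, are the parental types, so the F1 was M w sn / m W SN.
The two rarest classes, M w SN and m W sn, are the double crossovers. Comparing them with the parentals, only the sn allele has switched, so sn is the middle locus and the order is m – sn – w.
m–sn: (253 + 48)/2000 = 0.1505; sn–w: (342 + 48)/2000 = 0.1950.
Expected DCO frequency = 0.1505 × 0.1950 ≈ 0.02935; observed = 48/2000 ≈ 0.02400.
Coefficient of coincidence = 0.02400/0.02935 ≈ 0.82; interference = 1 − 0.82 = 0.18.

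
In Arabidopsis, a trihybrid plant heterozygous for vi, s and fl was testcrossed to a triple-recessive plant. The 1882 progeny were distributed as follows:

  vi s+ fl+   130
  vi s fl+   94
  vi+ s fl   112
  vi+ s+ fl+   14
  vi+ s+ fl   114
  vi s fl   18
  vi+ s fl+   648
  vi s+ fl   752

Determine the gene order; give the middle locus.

s

The two most frequent reciprocal classes, vi+ s fl+ and vi s+ fl, are the parental types, so the F1 was vi+ s fl+ / vi s+ fl.
The two rarest classes, vi+ s+ fl+ and vi s fl, are the double crossovers. Comparing them with the parentals, only the s allele has switched, so s is the middle locus and the order is vi – s – fl.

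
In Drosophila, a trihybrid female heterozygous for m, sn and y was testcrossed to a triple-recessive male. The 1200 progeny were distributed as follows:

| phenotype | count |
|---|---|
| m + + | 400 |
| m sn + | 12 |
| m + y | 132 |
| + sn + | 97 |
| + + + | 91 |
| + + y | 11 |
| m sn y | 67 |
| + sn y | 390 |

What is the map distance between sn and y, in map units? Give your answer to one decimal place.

The two most frequent reciprocal classes, m + + and + sn y, are the parental types, so the F1 was m + + / + sn y.
The two rarest classes, m sn + and + + y, are the double crossovers. Comparing them with the parentals, only the sn allele has switched, so sn is the middle locus and the order is y – sn – m.
Crossovers in the y–sn interval produce the single-crossover classes m + y and + sn + (132 + 97 = 229) plus the double crossovers (23).
RF(y–sn) = (229 + 23) / 1200 = 252/1200 = 0.2100 → 21.0 map units.

21.0 map units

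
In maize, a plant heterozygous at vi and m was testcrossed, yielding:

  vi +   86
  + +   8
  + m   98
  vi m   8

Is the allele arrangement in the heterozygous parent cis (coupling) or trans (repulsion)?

The two most frequent classes are + m (98) and vi + (86); these are the parental (non-recombinant) types.
So the F1 carried + m on one chromosome and vi + on the other — the recessive alleles are on opposite chromosomes (trans / repulsion).

trans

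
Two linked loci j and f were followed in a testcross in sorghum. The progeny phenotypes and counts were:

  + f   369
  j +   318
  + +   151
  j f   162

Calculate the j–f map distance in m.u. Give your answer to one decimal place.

The two most frequent classes, + f (369) and j + (318), are the parental types, so the F1 was + f / j +.
The recombinant classes are + + and j f: 151 + 162 = 313.
Recombination frequency = 313/1000 = 0.3130 ≈ 31.3%, i.e. 31.3 m.u.

31.3 m.u.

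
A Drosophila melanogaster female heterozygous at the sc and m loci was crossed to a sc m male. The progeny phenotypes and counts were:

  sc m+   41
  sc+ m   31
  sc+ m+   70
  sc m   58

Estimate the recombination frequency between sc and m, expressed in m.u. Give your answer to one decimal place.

36.0 m.u.

The two most frequent classes, sc+ m+ (70) and sc m (58), are the parental types, so the F1 was sc+ m+ / sc m.
The recombinant classes are sc+ m and sc m+: 31 + 41 = 72.
Recombination frequency = 72/200 = 0.3600 ≈ 36.0%, i.e. 36.0 m.u.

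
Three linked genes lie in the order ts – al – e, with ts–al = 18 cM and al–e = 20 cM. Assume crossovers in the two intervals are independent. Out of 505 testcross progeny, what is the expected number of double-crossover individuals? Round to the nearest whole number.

Map distances give recombination frequencies of 0.180 and 0.200 for the two intervals.
With no interference, expected double-crossover frequency = 0.180 × 0.200 = 0.03600.
Expected number = 0.03600 × 505 = 18.18 ≈ 18.

18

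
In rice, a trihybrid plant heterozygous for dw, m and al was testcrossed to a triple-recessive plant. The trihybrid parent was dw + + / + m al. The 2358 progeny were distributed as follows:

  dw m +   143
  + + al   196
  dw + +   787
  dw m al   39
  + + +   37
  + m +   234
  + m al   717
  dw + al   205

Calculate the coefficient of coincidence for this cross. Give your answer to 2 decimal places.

The two rarest classes, + + + and dw m al, are the double crossovers. Comparing them with the parentals, only the dw allele has switched, so dw is the middle locus and the order is al – dw – m.
al–dw: (439 + 76)/2358 = 0.2184; dw–m: (339 + 76)/2358 = 0.1760.
Expected DCO frequency = 0.2184 × 0.1760 ≈ 0.03844; observed = 76/2358 ≈ 0.03223.
Coefficient of coincidence = 0.03223/0.03844 ≈ 0.84.

0.84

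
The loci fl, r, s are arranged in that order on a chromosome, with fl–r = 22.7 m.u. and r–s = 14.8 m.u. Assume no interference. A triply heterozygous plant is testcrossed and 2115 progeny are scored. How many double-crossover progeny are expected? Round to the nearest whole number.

71

Map distances give recombination frequencies of 0.227 and 0.148 for the two intervals.
With no interference, expected double-crossover frequency = 0.227 × 0.148 = 0.03360.
Expected number = 0.03360 × 2115 = 71.06 ≈ 71.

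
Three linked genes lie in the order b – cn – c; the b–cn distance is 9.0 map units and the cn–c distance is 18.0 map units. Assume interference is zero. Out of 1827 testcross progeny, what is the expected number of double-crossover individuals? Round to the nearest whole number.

30

Map distances give recombination frequencies of 0.090 and 0.180 for the two intervals.
With no interference, expected double-crossover frequency = 0.090 × 0.180 = 0.01620.
Expected number = 0.01620 × 1827 = 29.60 ≈ 30.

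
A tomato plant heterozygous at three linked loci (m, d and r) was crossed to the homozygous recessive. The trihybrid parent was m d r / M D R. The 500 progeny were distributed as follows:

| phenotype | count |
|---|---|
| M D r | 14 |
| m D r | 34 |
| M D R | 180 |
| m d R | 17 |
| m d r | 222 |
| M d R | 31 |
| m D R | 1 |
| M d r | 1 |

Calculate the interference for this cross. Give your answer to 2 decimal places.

0.55

The two rarest classes, M d r and m D R, are the double crossovers. Comparing them with the parentals, only the m allele has switched, so m is the middle locus and the order is d – m – r.
d–m: (65 + 2)/500 = 0.1340; m–r: (31 + 2)/500 = 0.0660.
Expected DCO frequency = 0.1340 × 0.0660 ≈ 0.00884; observed = 2/500 ≈ 0.00400.
Coefficient of coincidence = 0.00400/0.00884 ≈ 0.45; interference = 1 − 0.45 = 0.55.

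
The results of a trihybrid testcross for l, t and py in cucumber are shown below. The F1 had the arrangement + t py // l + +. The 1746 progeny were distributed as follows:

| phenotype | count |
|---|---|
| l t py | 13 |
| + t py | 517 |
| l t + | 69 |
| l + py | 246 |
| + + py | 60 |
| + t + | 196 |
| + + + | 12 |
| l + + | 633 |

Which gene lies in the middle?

l

The two rarest classes, l t py and + + +, are the double crossovers. Comparing them with the parentals, only the l allele has switched, so l is the middle locus and the order is t – l – py.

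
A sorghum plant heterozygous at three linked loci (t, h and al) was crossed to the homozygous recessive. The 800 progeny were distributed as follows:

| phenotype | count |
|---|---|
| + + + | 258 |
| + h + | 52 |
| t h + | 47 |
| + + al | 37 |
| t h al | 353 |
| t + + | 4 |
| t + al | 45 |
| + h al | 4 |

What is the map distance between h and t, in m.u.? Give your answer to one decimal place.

13.1 m.u.

The two most frequent reciprocal classes, t h al and + + +, are the parental types, so the F1 was t h al / + + +.
The two rarest classes, + h al and t + +, are the double crossovers. Comparing them with the parentals, only the t allele has switched, so t is the middle locus and the order is h – t – al.
Crossovers in the h–t interval produce the single-crossover classes t + al and + h + (45 + 52 = 97) plus the double crossovers (8).
RF(h–t) = (97 + 8) / 800 = 105/800 = 0.1313 → 13.1 m.u.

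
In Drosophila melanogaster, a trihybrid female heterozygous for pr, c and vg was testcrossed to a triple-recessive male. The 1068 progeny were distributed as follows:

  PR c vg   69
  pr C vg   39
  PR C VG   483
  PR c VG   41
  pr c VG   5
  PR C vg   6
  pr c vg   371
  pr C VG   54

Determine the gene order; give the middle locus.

The two most frequent reciprocal classes, pr c vg and PR C VG, are the parental types, so the F1 was pr c vg / PR C VG.
The two rarest classes, pr c VG and PR C vg, are the double crossovers. Comparing them with the parentals, only the vg allele has switched, so vg is the middle locus and the order is pr – vg – c.

vg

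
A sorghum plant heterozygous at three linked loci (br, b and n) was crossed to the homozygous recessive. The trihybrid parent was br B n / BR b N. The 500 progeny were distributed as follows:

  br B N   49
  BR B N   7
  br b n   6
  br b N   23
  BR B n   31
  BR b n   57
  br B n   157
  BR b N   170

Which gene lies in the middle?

The two rarest classes, br b n and BR B N, are the double crossovers. Comparing them with the parentals, only the b allele has switched, so b is the middle locus and the order is br – b – n.

b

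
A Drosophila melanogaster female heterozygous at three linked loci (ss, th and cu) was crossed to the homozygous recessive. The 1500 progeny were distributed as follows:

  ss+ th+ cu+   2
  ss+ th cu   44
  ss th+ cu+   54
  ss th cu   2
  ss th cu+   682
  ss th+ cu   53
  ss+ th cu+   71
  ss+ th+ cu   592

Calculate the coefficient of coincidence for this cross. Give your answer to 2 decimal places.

0.46

The two most frequent reciprocal classes, ss+ th+ cu and ss th cu+, are the parental types, so the F1 was ss+ th+ cu / ss th cu+.
The two rarest classes, ss+ th+ cu+ and ss th cu, are the double crossovers. Comparing them with the parentals, only the cu allele has switched, so cu is the middle locus and the order is ss – cu – th.
ss–cu: (124 + 4)/1500 = 0.0853; cu–th: (98 + 4)/1500 = 0.0680.
Expected DCO frequency = 0.0853 × 0.0680 ≈ 0.00580; observed = 4/1500 ≈ 0.00267.
Coefficient of coincidence = 0.00267/0.00580 ≈ 0.46.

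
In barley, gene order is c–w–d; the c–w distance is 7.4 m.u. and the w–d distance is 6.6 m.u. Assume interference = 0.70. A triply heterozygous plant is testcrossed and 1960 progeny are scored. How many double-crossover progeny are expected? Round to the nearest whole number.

Map distances give recombination frequencies of 0.074 and 0.066 for the two intervals.
With interference 0.70 (so coincidence = 0.30), expected double-crossover frequency = 0.074 × 0.066 × 0.30 = 0.00147.
Expected number = 0.00147 × 1960 = 2.87 ≈ 3.

3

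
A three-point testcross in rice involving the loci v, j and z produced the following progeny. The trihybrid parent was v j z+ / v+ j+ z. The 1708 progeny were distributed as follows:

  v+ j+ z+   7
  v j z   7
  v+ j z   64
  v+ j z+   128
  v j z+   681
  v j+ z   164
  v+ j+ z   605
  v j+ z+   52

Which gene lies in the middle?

z

The two rarest classes, v j z and v+ j+ z+, are the double crossovers. Comparing them with the parentals, only the z allele has switched, so z is the middle locus and the order is j – z – v.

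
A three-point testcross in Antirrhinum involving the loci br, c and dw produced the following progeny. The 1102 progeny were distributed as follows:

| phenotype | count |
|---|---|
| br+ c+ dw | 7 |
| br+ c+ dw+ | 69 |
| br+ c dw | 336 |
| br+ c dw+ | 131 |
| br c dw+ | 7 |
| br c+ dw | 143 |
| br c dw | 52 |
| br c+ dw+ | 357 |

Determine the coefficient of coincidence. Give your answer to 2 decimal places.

The two most frequent reciprocal classes, br+ c dw and br c+ dw+, are the parental types, so the F1 was br+ c dw / br c+ dw+.
The two rarest classes, br+ c+ dw and br c dw+, are the double crossovers. Comparing them with the parentals, only the c allele has switched, so c is the middle locus and the order is dw – c – br.
dw–c: (274 + 14)/1102 = 0.2613; c–br: (121 + 14)/1102 = 0.1225.
Expected DCO frequency = 0.2613 × 0.1225 ≈ 0.03201; observed = 14/1102 ≈ 0.01270.
Coefficient of coincidence = 0.01270/0.03201 ≈ 0.40.

0.40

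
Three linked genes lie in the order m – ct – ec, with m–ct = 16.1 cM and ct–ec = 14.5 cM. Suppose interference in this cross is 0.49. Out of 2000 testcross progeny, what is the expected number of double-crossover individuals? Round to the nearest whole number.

24

Map distances give recombination frequencies of 0.161 and 0.145 for the two intervals.
With interference 0.49 (so coincidence = 0.51), expected double-crossover frequency = 0.161 × 0.145 × 0.51 = 0.01191.
Expected number = 0.01191 × 2000 = 23.81 ≈ 24.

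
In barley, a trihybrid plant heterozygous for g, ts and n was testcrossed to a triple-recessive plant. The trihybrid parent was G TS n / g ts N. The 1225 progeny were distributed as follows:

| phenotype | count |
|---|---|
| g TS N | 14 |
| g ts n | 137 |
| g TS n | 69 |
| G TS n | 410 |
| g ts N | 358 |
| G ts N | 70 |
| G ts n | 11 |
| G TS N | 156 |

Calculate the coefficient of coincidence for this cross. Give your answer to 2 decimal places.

0.59

The two rarest classes, G ts n and g TS N, are the double crossovers. Comparing them with the parentals, only the ts allele has switched, so ts is the middle locus and the order is g – ts – n.
g–ts: (139 + 25)/1225 = 0.1339; ts–n: (293 + 25)/1225 = 0.2596.
Expected DCO frequency = 0.1339 × 0.2596 ≈ 0.03476; observed = 25/1225 ≈ 0.02041.
Coefficient of coincidence = 0.02041/0.03476 ≈ 0.59.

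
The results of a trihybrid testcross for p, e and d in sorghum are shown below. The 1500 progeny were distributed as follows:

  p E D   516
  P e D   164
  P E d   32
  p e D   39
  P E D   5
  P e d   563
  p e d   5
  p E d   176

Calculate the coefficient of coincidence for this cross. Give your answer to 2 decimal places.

The two most frequent reciprocal classes, p E D and P e d, are the parental types, so the F1 was p E D / P e d.
The two rarest classes, P E D and p e d, are the double crossovers. Comparing them with the parentals, only the p allele has switched, so p is the middle locus and the order is e – p – d.
e–p: (71 + 10)/1500 = 0.0540; p–d: (340 + 10)/1500 = 0.2333.
Expected DCO frequency = 0.0540 × 0.2333 ≈ 0.01260; observed = 10/1500 ≈ 0.00667.
Coefficient of coincidence = 0.00667/0.01260 ≈ 0.53.

0.53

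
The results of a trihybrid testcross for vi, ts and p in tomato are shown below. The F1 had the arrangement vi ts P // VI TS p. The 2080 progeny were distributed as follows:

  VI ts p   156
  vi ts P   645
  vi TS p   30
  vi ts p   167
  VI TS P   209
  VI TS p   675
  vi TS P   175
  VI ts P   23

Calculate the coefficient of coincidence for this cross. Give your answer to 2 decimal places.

0.67

The two rarest classes, VI ts P and vi TS p, are the double crossovers. Comparing them with the parentals, only the vi allele has switched, so vi is the middle locus and the order is ts – vi – p.
ts–vi: (331 + 53)/2080 = 0.1846; vi–p: (376 + 53)/2080 = 0.2062.
Expected DCO frequency = 0.1846 × 0.2062 ≈ 0.03806; observed = 53/2080 ≈ 0.02548.
Coefficient of coincidence = 0.02548/0.03806 ≈ 0.67.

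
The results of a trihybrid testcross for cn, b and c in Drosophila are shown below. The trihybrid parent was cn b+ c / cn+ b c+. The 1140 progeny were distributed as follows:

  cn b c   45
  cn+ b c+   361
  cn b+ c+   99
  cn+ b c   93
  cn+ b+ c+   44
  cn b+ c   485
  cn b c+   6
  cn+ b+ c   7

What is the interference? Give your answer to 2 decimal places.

The two rarest classes, cn+ b+ c and cn b c+, are the double crossovers. Comparing them with the parentals, only the cn allele has switched, so cn is the middle locus and the order is c – cn – b.
c–cn: (192 + 13)/1140 = 0.1798; cn–b: (89 + 13)/1140 = 0.0895.
Expected DCO frequency = 0.1798 × 0.0895 ≈ 0.01609; observed = 13/1140 ≈ 0.01140.
Coefficient of coincidence = 0.01140/0.01609 ≈ 0.71; interference = 1 − 0.71 = 0.29.

0.29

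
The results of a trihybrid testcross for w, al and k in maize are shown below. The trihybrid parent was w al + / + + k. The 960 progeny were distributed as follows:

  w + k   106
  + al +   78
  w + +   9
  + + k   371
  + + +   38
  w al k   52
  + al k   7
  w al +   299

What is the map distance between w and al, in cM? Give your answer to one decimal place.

The two rarest classes, w + + and + al k, are the double crossovers. Comparing them with the parentals, only the al allele has switched, so al is the middle locus and the order is k – al – w.
Crossovers in the al–w interval produce the single-crossover classes + al + and w + k (78 + 106 = 184) plus the double crossovers (16).
RF(al–w) = (184 + 16) / 960 = 200/960 = 0.2083 → 20.8 cM.

20.8 cM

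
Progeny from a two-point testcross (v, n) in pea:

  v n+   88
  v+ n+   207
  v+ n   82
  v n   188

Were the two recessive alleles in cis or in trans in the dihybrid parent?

The two most frequent classes are v+ n+ (207) and v n (188); these are the parental (non-recombinant) types.
So the F1 carried v+ n+ on one chromosome and v n on the other — the recessive alleles are on the same chromosome (cis / coupling).

cis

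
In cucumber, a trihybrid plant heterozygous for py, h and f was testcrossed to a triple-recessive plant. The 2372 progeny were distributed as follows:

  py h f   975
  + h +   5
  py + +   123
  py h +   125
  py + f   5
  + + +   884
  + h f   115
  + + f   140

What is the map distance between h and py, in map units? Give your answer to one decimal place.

The two most frequent reciprocal classes, + + + and py h f, are the parental types, so the F1 was + + + / py h f.
The two rarest classes, + h + and py + f, are the double crossovers. Comparing them with the parentals, only the h allele has switched, so h is the middle locus and the order is f – h – py.
Crossovers in the h–py interval produce the single-crossover classes py + + and + h f (123 + 115 = 238) plus the double crossovers (10).
RF(h–py) = (238 + 10) / 2372 = 248/2372 = 0.1046 → 10.5 map units.

10.5 map units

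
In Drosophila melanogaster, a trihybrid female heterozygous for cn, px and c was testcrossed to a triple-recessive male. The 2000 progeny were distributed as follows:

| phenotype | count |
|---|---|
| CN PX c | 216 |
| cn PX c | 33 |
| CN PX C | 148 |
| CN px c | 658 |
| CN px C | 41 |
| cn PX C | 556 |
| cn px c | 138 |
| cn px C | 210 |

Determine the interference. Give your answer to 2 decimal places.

0.18

The two most frequent reciprocal classes, cn PX C and CN px c, are the parental types, so the F1 was cn PX C / CN px c.
The two rarest classes, cn PX c and CN px C, are the double crossovers. Comparing them with the parentals, only the c allele has switched, so c is the middle locus and the order is px – c – cn.
px–c: (426 + 74)/2000 = 0.2500; c–cn: (286 + 74)/2000 = 0.1800.
Expected DCO frequency = 0.2500 × 0.1800 ≈ 0.04500; observed = 74/2000 ≈ 0.03700.
Coefficient of coincidence = 0.03700/0.04500 ≈ 0.82; interference = 1 − 0.82 = 0.18.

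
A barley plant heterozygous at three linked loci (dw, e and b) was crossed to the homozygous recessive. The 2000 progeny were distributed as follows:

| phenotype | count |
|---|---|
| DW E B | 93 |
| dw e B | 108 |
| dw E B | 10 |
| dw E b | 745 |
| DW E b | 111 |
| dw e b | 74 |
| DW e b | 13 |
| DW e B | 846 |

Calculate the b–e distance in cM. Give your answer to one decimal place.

The two most frequent reciprocal classes, dw E b and DW e B, are the parental types, so the F1 was dw E b / DW e B.
The two rarest classes, dw E B and DW e b, are the double crossovers. Comparing them with the parentals, only the b allele has switched, so b is the middle locus and the order is e – b – dw.
Crossovers in the e–b interval produce the single-crossover classes dw e b and DW E B (74 + 93 = 167) plus the double crossovers (23).
RF(e–b) = (167 + 23) / 2000 = 190/2000 = 0.0950 → 9.5 cM.

9.5 cM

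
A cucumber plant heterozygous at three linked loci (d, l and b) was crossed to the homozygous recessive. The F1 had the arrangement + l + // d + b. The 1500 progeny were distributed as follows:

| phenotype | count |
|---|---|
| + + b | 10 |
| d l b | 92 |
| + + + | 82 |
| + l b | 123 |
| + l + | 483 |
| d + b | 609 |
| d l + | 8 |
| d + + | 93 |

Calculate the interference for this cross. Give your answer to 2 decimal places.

0.40

The two rarest classes, d l + and + + b, are the double crossovers. Comparing them with the parentals, only the d allele has switched, so d is the middle locus and the order is l – d – b.
l–d: (174 + 18)/1500 = 0.1280; d–b: (216 + 18)/1500 = 0.1560.
Expected DCO frequency = 0.1280 × 0.1560 ≈ 0.01997; observed = 18/1500 ≈ 0.01200.
Coefficient of coincidence = 0.01200/0.01997 ≈ 0.60; interference = 1 − 0.60 = 0.40.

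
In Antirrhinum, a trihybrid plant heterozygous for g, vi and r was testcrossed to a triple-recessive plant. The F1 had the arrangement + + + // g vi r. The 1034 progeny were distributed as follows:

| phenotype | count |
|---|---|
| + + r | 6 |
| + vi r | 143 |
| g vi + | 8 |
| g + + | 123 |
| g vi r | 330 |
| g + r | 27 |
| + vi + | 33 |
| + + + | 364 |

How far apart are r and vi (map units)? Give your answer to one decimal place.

The two rarest classes, + + r and g vi +, are the double crossovers. Comparing them with the parentals, only the r allele has switched, so r is the middle locus and the order is g – r – vi.
Crossovers in the r–vi interval produce the single-crossover classes + vi + and g + r (33 + 27 = 60) plus the double crossovers (14).
RF(r–vi) = (60 + 14) / 1034 = 74/1034 = 0.0716 → 7.2 map units.

7.2 map units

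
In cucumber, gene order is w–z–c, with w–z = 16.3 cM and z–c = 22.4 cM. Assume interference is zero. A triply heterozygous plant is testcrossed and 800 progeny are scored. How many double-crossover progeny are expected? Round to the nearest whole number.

29

Map distances give recombination frequencies of 0.163 and 0.224 for the two intervals.
With no interference, expected double-crossover frequency = 0.163 × 0.224 = 0.03651.
Expected number = 0.03651 × 800 = 29.21 ≈ 29.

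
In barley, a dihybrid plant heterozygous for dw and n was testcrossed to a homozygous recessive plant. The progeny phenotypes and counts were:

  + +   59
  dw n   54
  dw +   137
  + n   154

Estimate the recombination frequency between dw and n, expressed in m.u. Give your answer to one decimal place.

The two most frequent classes, + n (154) and dw + (137), are the parental types, so the F1 was + n / dw +.
The recombinant classes are + + and dw n: 59 + 54 = 113.
Recombination frequency = 113/404 = 0.2797 ≈ 28.0%, i.e. 28.0 m.u.

28.0 m.u.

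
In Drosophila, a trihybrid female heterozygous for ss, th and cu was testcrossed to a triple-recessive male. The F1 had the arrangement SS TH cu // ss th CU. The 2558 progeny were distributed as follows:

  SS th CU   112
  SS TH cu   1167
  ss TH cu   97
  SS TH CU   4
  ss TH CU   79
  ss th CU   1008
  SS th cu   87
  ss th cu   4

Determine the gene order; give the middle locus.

The two rarest classes, SS TH CU and ss th cu, are the double crossovers. Comparing them with the parentals, only the cu allele has switched, so cu is the middle locus and the order is ss – cu – th.

cu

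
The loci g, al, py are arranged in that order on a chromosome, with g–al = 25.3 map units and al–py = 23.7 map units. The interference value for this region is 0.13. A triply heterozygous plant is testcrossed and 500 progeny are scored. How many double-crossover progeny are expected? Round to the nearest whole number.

Map distances give recombination frequencies of 0.253 and 0.237 for the two intervals.
With interference 0.13 (so coincidence = 0.87), expected double-crossover frequency = 0.253 × 0.237 × 0.87 = 0.05217.
Expected number = 0.05217 × 500 = 26.08 ≈ 26.

26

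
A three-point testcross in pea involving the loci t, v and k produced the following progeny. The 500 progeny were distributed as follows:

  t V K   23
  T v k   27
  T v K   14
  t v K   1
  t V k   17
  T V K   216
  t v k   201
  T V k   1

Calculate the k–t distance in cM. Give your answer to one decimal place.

10.4 cM

The two most frequent reciprocal classes, T V K and t v k, are the parental types, so the F1 was T V K / t v k.
The two rarest classes, T V k and t v K, are the double crossovers. Comparing them with the parentals, only the k allele has switched, so k is the middle locus and the order is t – k – v.
Crossovers in the t–k interval produce the single-crossover classes t V K and T v k (23 + 27 = 50) plus the double crossovers (2).
RF(t–k) = (50 + 2) / 500 = 52/500 = 0.1040 → 10.4 cM.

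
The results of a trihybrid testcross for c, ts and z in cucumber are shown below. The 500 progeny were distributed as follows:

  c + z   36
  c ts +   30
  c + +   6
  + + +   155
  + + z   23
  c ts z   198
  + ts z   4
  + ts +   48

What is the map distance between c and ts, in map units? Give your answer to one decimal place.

18.8 map units

The two most frequent reciprocal classes, c ts z and + + +, are the parental types, so the F1 was c ts z / + + +.
The two rarest classes, + ts z and c + +, are the double crossovers. Comparing them with the parentals, only the c allele has switched, so c is the middle locus and the order is z – c – ts.
Crossovers in the c–ts interval produce the single-crossover classes c + z and + ts + (36 + 48 = 84) plus the double crossovers (10).
RF(c–ts) = (84 + 10) / 500 = 94/500 = 0.1880 → 18.8 map units.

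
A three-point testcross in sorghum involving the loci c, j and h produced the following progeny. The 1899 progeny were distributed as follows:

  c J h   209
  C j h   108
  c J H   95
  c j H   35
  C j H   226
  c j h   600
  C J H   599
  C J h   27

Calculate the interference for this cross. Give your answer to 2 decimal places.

0.11

The two most frequent reciprocal classes, c j h and C J H, are the parental types, so the F1 was c j h / C J H.
The two rarest classes, c j H and C J h, are the double crossovers. Comparing them with the parentals, only the h allele has switched, so h is the middle locus and the order is c – h – j.
c–h: (203 + 62)/1899 = 0.1395; h–j: (435 + 62)/1899 = 0.2617.
Expected DCO frequency = 0.1395 × 0.2617 ≈ 0.03651; observed = 62/1899 ≈ 0.03265.
Coefficient of coincidence = 0.03265/0.03651 ≈ 0.89; interference = 1 − 0.89 = 0.11.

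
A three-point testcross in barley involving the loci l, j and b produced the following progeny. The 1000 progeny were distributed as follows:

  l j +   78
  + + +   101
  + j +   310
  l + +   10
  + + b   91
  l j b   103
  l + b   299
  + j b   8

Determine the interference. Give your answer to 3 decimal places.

The two most frequent reciprocal classes, + j + and l + b, are the parental types, so the F1 was + j + / l + b.
The two rarest classes, + j b and l + +, are the double crossovers. Comparing them with the parentals, only the b allele has switched, so b is the middle locus and the order is j – b – l.
j–b: (204 + 18)/1000 = 0.2220; b–l: (169 + 18)/1000 = 0.1870.
Expected DCO frequency = 0.2220 × 0.1870 ≈ 0.04151; observed = 18/1000 ≈ 0.01800.
Coefficient of coincidence = 0.01800/0.04151 ≈ 0.434; interference = 1 − 0.434 = 0.566.

0.566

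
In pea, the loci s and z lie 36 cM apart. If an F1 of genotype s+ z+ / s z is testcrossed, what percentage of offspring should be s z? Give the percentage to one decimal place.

A map distance of 36 cM corresponds to a recombination frequency of 0.360.
The F1 is s+ z+ / s z, so s z is a parental gamete class with expected frequency (1 − r)/2 = 0.640/2 = 0.3200.
That is 0.3200 = 32.0% of the progeny.

32.0%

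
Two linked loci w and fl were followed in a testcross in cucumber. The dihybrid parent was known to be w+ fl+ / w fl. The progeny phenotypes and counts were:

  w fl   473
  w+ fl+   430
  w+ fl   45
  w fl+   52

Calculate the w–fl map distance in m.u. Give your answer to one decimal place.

The recombinant classes are w+ fl and w fl+: 45 + 52 = 97.
Recombination frequency = 97/1000 = 0.0970 ≈ 9.7%, i.e. 9.7 m.u.

9.7 m.u.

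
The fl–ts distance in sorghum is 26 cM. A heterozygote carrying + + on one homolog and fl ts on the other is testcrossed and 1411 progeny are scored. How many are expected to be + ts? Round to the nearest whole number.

A map distance of 26 cM corresponds to a recombination frequency of 0.260.
The F1 is + + / fl ts, so + ts is a recombinant gamete class with expected frequency r/2 = 0.260/2 = 0.1300.
Expected number = 0.1300 × 1411 = 183.43 ≈ 183.

183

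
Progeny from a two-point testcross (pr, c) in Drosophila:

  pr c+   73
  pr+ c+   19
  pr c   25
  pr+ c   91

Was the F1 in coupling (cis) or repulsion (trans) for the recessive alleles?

The two most frequent classes are pr+ c (91) and pr c+ (73); these are the parental (non-recombinant) types.
So the F1 carried pr+ c on one chromosome and pr c+ on the other — the recessive alleles are on opposite chromosomes (trans / repulsion).

trans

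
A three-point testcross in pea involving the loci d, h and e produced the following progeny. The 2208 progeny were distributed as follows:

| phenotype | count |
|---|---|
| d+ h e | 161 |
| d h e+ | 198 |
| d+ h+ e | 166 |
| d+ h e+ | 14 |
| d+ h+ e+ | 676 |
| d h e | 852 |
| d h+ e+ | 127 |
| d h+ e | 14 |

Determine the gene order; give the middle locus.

h

The two most frequent reciprocal classes, d h e and d+ h+ e+, are the parental types, so the F1 was d h e / d+ h+ e+.
The two rarest classes, d h+ e and d+ h e+, are the double crossovers. Comparing them with the parentals, only the h allele has switched, so h is the middle locus and the order is d – h – e.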